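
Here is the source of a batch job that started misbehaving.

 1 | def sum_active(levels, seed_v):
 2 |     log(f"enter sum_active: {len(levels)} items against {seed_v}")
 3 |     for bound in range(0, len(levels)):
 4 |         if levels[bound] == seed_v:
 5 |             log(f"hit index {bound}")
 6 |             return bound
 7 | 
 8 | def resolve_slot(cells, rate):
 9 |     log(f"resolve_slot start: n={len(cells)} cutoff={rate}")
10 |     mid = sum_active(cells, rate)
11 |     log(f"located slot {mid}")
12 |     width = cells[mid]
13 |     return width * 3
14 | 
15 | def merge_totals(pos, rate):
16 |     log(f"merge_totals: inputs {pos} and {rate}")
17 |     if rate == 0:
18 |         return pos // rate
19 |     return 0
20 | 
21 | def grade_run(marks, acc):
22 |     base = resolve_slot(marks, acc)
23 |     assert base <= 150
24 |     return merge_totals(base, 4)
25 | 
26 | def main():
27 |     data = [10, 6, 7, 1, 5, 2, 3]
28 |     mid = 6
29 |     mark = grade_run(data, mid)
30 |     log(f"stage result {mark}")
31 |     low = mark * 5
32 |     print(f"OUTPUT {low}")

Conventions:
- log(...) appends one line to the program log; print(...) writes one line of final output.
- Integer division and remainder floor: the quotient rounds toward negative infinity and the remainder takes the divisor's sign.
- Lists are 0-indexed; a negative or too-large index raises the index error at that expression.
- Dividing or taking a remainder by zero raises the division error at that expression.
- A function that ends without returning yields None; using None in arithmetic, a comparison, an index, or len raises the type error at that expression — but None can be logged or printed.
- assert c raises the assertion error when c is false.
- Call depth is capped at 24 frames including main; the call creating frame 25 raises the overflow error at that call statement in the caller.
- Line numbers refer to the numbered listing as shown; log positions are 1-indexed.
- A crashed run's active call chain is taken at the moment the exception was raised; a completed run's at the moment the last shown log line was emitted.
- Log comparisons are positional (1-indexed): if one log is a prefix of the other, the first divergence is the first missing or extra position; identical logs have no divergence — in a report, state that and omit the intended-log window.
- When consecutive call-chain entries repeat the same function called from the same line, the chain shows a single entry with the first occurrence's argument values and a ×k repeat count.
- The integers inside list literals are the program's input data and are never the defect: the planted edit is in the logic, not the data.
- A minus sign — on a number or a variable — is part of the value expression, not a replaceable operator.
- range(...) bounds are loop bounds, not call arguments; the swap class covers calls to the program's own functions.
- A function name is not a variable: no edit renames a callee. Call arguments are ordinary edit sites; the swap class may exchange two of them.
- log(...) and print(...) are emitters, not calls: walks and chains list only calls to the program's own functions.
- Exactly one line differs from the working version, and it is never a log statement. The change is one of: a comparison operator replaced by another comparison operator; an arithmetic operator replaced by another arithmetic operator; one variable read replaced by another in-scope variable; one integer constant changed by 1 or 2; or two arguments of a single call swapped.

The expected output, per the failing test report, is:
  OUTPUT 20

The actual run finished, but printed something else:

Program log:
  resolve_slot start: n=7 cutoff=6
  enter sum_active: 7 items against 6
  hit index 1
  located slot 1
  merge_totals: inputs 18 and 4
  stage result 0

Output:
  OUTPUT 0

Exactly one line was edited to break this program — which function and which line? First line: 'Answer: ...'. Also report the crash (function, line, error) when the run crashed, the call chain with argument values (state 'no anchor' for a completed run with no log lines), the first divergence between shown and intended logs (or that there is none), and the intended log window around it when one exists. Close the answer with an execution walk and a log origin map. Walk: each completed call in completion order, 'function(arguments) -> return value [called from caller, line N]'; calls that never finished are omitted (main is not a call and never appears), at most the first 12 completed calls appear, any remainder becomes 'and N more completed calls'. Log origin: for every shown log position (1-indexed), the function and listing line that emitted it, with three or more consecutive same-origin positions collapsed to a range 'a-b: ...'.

Answer: the defect is in merge_totals at line 17.
Core observation: Everything matches until log position 6, which reads 'stage result 0' in place of 'stage result 4'.
Call chain: main.
First divergence: position 6 — shown 'stage result 0', intended 'stage result 4'.
Intended log window:
  4: located slot 1
  5: merge_totals: inputs 18 and 4
  6: stage result 4
Execution walk:
  sum_active([10, 6, 7, 1, 5, 2, 3], 6) -> 1  [called from resolve_slot, line 10]
  resolve_slot([10, 6, 7, 1, 5, 2, 3], 6) -> 18  [called from grade_run, line 22]
  merge_totals(18, 4) -> 0  [called from grade_run, line 24]
  grade_run([10, 6, 7, 1, 5, 2, 3], 6) -> 0  [called from main, line 29]
Origin of each log line:
  1: logged in resolve_slot at line 9
  2: logged in sum_active at line 2
  3: logged in sum_active at line 5
  4: logged in resolve_slot at line 11
  5: logged in merge_totals at line 16
  6: logged in main at line 30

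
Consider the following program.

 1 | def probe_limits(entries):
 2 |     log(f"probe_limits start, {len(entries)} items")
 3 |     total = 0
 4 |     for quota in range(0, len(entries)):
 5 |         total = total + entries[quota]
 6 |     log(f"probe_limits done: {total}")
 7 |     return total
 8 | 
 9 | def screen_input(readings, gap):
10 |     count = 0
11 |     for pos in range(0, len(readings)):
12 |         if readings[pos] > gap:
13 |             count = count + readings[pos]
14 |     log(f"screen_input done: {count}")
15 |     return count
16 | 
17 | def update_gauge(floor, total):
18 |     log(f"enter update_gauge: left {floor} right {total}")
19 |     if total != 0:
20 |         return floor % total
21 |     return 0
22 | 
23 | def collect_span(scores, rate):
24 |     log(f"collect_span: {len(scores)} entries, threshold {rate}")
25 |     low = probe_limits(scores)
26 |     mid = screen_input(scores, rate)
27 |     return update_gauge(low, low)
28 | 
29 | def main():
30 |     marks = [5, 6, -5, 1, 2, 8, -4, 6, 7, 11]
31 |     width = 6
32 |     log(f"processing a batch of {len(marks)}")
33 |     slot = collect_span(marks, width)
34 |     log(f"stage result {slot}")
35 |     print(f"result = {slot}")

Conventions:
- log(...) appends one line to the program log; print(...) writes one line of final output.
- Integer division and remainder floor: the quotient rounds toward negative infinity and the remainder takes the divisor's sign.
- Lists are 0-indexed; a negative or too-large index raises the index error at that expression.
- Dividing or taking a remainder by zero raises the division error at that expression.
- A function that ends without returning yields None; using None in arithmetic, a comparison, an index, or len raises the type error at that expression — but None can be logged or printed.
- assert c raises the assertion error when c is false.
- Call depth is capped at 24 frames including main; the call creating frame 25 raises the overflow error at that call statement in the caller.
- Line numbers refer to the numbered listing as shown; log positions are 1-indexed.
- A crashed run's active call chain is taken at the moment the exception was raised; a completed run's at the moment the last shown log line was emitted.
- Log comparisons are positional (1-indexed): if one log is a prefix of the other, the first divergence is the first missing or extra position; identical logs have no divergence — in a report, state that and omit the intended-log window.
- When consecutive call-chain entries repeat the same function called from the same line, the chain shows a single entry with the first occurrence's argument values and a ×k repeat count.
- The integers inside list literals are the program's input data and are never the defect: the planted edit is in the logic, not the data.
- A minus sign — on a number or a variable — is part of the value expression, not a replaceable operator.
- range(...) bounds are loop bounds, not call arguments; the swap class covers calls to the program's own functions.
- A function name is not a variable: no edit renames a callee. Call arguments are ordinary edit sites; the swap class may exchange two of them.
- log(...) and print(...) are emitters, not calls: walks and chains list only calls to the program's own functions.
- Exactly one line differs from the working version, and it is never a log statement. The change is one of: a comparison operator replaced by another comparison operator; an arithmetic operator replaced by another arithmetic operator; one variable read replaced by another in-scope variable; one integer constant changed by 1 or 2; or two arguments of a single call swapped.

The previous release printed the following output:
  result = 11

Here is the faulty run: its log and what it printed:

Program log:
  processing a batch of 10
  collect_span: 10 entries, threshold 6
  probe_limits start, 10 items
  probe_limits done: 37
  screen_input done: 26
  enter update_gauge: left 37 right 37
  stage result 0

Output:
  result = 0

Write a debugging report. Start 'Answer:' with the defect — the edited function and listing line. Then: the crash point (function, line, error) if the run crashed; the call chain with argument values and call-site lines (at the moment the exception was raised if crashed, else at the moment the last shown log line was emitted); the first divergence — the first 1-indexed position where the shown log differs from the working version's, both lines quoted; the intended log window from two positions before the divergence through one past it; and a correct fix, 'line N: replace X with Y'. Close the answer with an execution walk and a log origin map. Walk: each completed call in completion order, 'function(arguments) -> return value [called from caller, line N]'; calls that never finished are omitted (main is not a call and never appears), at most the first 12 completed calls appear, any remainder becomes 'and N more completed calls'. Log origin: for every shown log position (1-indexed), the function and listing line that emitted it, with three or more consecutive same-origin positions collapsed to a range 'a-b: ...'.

Answer: the defect is in collect_span at line 27.
Key fact: The earliest visible damage is log position 6 — 'enter update_gauge: left 37 right 37' rather than the intended 'enter update_gauge: left 37 right 26'.
Call chain: main.
First divergence: at position 6 the run shows 'enter update_gauge: left 37 right 37' where the working version logs 'enter update_gauge: left 37 right 26'.
Intended log window:
  4: probe_limits done: 37
  5: screen_input done: 26
  6: enter update_gauge: left 37 right 26
  7: stage result 11
Execution walk:
  probe_limits([5, 6, -5, 1, 2, 8, -4, 6, 7, 11]) -> 37  [called from collect_span, line 25]
  screen_input([5, 6, -5, 1, 2, 8, -4, 6, 7, 11], 6) -> 26  [called from collect_span, line 26]
  update_gauge(37, 37) -> 0  [called from collect_span, line 27]
  collect_span([5, 6, -5, 1, 2, 8, -4, 6, 7, 11], 6) -> 0  [called from main, line 33]
Log origins:
  1 — main, line 32
  2 — collect_span, line 24
  3 — probe_limits, line 2
  4 — probe_limits, line 6
  5 — screen_input, line 14
  6 — update_gauge, line 18
  7 — main, line 34
A correct fix: line 27: replace `update_gauge(low, low)` with `update_gauge(low, mid)`.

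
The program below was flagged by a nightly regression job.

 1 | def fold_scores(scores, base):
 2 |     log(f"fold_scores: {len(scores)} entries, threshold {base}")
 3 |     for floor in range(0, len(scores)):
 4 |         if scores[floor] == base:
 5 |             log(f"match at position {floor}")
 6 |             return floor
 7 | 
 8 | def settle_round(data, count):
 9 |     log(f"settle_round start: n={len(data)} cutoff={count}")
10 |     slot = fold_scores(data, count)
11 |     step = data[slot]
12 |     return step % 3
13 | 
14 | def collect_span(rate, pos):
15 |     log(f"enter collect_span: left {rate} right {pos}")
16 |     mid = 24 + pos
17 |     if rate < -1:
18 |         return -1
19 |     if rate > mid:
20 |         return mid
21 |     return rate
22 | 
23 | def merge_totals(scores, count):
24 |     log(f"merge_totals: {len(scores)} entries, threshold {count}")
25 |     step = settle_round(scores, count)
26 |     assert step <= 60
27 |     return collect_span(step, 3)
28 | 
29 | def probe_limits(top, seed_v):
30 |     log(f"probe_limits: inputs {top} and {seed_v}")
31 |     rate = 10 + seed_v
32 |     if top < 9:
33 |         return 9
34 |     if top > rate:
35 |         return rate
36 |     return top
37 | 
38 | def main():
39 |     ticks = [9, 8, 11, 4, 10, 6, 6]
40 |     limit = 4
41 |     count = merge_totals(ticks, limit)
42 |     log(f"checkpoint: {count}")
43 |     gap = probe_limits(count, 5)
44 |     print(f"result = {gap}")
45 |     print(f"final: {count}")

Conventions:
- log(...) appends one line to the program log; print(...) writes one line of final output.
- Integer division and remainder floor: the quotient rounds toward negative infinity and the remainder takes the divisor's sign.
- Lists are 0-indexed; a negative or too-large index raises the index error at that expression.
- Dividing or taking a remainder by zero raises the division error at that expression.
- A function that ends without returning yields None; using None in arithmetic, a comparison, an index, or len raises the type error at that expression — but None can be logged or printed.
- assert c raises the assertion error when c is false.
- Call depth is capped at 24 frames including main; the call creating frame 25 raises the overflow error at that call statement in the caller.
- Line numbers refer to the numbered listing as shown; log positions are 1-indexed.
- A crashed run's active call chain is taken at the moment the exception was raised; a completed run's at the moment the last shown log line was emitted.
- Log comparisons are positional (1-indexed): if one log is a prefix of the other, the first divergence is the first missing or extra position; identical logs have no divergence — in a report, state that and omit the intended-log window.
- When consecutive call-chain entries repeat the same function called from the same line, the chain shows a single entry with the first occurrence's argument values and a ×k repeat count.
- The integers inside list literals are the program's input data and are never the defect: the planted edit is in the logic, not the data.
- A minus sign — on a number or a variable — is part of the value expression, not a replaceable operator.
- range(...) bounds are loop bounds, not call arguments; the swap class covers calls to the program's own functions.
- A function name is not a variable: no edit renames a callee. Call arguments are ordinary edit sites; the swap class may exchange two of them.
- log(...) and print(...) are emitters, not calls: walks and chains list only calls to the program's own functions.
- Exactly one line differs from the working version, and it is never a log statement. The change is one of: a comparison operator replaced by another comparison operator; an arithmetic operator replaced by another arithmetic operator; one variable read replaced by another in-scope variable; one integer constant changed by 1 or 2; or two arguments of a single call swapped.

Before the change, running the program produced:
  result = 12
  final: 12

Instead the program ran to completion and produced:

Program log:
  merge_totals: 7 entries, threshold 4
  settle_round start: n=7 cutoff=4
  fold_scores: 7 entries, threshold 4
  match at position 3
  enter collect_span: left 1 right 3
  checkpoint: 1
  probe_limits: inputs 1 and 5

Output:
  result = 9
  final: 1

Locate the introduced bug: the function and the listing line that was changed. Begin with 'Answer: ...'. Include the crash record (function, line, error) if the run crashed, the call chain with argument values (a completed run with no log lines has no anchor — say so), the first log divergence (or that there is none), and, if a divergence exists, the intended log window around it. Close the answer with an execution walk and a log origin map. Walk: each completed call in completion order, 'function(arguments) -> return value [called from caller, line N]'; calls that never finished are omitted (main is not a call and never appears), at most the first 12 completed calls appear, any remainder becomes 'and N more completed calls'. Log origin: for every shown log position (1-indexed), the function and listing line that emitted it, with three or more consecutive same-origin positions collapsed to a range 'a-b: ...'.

Answer: the defect is in settle_round at line 12.
The tell: The log first diverges at position 5: the faulty run prints 'enter collect_span: left 1 right 3' where the working version prints 'enter collect_span: left 12 right 3'.
Call chain: main -> probe_limits(1, 5) (called at line 43).
First divergence: position 5; shown 'enter collect_span: left 1 right 3' vs intended 'enter collect_span: left 12 right 3'.
Intended log window:
  3: fold_scores: 7 entries, threshold 4
  4: match at position 3
  5: enter collect_span: left 12 right 3
  6: checkpoint: 12
Execution walk:
  fold_scores([9, 8, 11, 4, 10, 6, 6], 4) -> 3  [called from settle_round, line 10]
  settle_round([9, 8, 11, 4, 10, 6, 6], 4) -> 1  [called from merge_totals, line 25]
  collect_span(1, 3) -> 1  [called from merge_totals, line 27]
  merge_totals([9, 8, 11, 4, 10, 6, 6], 4) -> 1  [called from main, line 41]
  probe_limits(1, 5) -> 9  [called from main, line 43]
Log origin:
  1: emitted by merge_totals (line 24)
  2: emitted by settle_round (line 9)
  3: emitted by fold_scores (line 2)
  4: emitted by fold_scores (line 5)
  5: emitted by collect_span (line 15)
  6: emitted by main (line 42)
  7: emitted by probe_limits (line 30)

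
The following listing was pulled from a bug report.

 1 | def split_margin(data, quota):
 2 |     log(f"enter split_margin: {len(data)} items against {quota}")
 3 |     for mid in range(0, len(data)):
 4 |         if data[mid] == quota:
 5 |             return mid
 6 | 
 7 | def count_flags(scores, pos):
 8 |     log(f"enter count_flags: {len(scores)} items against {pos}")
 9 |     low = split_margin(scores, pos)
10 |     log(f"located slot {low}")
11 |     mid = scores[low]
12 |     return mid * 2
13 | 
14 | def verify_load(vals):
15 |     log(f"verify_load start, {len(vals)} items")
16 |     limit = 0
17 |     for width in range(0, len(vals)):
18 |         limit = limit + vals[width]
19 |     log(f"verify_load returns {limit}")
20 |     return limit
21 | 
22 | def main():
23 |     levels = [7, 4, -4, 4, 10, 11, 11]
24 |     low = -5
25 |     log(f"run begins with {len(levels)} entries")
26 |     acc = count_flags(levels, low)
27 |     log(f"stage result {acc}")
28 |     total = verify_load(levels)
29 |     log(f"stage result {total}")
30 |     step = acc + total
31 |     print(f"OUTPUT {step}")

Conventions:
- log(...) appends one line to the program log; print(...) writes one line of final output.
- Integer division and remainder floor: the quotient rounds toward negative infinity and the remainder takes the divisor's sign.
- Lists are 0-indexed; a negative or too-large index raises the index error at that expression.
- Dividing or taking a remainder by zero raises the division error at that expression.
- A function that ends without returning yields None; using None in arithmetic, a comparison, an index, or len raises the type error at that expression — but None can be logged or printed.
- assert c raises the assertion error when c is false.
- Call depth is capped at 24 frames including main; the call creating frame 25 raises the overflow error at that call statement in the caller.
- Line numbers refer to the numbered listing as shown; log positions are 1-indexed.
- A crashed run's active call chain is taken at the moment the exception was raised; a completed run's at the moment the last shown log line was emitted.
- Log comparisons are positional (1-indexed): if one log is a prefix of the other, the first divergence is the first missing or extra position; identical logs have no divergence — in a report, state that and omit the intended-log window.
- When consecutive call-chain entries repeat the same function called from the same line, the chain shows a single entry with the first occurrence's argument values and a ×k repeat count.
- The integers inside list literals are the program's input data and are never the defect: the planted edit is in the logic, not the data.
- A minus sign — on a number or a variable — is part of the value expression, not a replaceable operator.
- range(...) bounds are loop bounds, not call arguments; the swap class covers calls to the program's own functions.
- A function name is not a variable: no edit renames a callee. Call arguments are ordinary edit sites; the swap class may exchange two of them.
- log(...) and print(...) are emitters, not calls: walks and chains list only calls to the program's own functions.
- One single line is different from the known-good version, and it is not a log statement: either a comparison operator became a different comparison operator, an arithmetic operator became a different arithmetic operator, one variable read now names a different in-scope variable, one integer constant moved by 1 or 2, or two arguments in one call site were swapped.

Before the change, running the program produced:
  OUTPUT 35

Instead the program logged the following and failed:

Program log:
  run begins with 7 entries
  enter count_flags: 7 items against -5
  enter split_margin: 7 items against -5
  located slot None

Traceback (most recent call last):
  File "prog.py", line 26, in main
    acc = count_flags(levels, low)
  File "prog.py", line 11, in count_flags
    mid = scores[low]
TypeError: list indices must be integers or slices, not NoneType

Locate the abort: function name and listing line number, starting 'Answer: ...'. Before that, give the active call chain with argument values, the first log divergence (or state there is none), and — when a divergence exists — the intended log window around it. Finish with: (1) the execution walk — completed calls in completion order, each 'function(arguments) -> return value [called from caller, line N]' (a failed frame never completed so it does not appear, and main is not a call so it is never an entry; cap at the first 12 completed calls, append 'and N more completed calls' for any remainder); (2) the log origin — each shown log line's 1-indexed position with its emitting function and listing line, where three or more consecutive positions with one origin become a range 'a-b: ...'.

Answer: the error was raised in count_flags, line 11.
Key fact: Everything matches until log position 2, which reads 'enter count_flags: 7 items against -5' in place of 'enter count_flags: 7 items against -4'.
Call chain: main -> count_flags([7, 4, -4, 4, 10, 11, 11], -5) (called at line 26).
First divergence: at position 2 the run shows 'enter count_flags: 7 items against -5' where the working version logs 'enter count_flags: 7 items against -4'.
Intended log window:
  1: run begins with 7 entries
  2: enter count_flags: 7 items against -4
  3: enter split_margin: 7 items against -4
Execution walk:
  split_margin([7, 4, -4, 4, 10, 11, 11], -5) -> None  [called from count_flags, line 9]
Origin of each log line:
  1 — main, line 25
  2 — count_flags, line 8
  3 — split_margin, line 2
  4 — count_flags, line 10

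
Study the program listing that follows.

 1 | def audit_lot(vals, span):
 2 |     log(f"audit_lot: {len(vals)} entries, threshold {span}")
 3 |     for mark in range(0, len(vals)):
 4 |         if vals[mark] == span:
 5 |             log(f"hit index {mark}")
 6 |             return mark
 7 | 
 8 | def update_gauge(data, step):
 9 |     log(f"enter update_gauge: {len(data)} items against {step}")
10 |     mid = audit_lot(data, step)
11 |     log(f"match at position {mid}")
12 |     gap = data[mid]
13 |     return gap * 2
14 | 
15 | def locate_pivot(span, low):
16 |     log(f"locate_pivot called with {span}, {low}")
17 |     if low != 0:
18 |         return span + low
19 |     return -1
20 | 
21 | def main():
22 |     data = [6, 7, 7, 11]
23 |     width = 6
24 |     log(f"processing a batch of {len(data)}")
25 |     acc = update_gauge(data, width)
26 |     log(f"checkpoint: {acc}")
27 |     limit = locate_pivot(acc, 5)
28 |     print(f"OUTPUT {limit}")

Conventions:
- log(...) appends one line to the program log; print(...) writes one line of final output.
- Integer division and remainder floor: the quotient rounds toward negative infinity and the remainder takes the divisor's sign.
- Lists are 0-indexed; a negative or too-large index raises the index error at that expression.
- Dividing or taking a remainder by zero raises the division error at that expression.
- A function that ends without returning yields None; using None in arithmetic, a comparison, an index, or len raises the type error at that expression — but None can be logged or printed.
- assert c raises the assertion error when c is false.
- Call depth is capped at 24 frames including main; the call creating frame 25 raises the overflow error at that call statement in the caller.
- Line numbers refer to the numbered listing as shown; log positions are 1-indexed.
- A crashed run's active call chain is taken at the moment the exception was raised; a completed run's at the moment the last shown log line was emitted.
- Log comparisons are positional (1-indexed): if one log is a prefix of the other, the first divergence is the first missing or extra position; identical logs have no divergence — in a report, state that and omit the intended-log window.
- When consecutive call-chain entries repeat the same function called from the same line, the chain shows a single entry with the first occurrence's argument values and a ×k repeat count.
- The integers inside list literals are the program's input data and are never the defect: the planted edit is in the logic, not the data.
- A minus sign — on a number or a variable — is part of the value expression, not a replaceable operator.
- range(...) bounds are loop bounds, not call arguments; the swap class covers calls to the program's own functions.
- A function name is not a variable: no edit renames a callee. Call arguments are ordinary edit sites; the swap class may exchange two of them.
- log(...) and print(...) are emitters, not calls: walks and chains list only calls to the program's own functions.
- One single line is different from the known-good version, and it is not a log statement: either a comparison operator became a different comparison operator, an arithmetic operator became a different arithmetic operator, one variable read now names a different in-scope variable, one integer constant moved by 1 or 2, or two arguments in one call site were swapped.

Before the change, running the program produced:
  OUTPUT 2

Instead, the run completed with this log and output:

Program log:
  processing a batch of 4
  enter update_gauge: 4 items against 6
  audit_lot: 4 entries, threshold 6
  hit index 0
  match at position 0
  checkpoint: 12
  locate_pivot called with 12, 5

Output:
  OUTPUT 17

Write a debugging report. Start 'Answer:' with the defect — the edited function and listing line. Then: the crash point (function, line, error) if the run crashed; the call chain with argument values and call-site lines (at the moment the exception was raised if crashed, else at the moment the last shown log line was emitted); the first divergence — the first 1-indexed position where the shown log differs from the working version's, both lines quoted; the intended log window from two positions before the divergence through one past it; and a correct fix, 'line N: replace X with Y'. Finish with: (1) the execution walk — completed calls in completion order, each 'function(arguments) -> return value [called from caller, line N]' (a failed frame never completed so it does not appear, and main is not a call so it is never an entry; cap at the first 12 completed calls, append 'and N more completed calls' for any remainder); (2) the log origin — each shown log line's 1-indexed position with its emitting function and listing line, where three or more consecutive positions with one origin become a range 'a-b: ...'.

Answer: the defect is in locate_pivot at line 18.
Core observation: The logs agree in full; only the final output differs.
Call chain: main -> locate_pivot(12, 5) (called at line 27).
First divergence: none (the log streams are identical).
Execution walk:
  audit_lot([6, 7, 7, 11], 6) -> 0  [called from update_gauge, line 10]
  update_gauge([6, 7, 7, 11], 6) -> 12  [called from main, line 25]
  locate_pivot(12, 5) -> 17  [called from main, line 27]
Log line origins:
  1: emitted by main (line 24)
  2: emitted by update_gauge (line 9)
  3: emitted by audit_lot (line 2)
  4: emitted by audit_lot (line 5)
  5: emitted by update_gauge (line 11)
  6: emitted by main (line 26)
  7: emitted by locate_pivot (line 16)
A correct fix: line 18: replace `+` with `%`.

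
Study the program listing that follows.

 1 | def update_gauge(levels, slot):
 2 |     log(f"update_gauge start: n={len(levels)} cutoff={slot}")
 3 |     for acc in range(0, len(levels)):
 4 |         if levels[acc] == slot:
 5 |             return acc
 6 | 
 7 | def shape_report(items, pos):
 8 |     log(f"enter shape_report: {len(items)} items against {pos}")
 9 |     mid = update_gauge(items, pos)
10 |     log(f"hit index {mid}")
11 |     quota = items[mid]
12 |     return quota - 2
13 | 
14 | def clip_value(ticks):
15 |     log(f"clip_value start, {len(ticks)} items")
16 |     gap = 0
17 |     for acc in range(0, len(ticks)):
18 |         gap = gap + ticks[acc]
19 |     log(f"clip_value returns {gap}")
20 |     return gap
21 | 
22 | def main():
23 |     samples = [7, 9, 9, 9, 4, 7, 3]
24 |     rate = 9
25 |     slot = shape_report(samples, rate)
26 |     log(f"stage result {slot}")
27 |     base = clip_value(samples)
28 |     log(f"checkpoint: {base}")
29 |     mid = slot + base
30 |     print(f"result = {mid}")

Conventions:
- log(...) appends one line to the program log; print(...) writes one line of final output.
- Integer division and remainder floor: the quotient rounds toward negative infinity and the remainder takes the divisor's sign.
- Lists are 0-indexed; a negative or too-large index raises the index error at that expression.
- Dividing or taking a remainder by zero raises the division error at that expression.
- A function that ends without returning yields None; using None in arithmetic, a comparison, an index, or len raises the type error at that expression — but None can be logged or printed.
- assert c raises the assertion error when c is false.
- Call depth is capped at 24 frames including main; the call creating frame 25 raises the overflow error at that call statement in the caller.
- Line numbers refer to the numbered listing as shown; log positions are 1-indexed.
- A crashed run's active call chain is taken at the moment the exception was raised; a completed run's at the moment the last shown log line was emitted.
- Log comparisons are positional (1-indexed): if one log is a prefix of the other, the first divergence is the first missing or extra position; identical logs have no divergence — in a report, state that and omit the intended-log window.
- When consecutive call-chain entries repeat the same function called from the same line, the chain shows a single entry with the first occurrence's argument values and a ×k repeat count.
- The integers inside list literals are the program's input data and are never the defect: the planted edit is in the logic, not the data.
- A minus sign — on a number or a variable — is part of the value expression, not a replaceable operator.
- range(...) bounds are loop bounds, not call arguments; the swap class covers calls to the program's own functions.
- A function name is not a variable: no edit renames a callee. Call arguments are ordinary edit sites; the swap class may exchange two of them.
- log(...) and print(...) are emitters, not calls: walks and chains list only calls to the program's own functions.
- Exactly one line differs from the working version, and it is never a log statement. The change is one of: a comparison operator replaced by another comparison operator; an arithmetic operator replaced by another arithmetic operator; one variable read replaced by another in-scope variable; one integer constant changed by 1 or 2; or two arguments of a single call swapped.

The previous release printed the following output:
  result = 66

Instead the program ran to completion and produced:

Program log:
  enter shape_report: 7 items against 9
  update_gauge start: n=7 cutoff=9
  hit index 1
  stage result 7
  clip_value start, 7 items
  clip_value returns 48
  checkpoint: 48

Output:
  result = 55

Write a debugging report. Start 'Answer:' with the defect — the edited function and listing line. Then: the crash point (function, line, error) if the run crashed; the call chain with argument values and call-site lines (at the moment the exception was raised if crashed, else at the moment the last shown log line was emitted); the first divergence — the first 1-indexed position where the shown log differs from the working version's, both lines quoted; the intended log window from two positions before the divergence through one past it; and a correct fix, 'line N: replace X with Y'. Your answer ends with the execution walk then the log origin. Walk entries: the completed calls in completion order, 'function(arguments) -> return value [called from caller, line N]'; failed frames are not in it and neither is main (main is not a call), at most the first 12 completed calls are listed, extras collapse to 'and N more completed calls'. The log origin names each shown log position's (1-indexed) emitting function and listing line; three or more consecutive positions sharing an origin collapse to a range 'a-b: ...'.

Answer: the defect is in shape_report at line 12.
Key observation: At log position 4 the runs split — shown 'stage result 7', but the working version logs 'stage result 18'.
Call chain: main.
First divergence: position 4; shown 'stage result 7' vs intended 'stage result 18'.
Intended log window:
  2: update_gauge start: n=7 cutoff=9
  3: hit index 1
  4: stage result 18
  5: clip_value start, 7 items
Execution walk:
  update_gauge([7, 9, 9, 9, 4, 7, 3], 9) -> 1  [called from shape_report, line 9]
  shape_report([7, 9, 9, 9, 4, 7, 3], 9) -> 7  [called from main, line 25]
  clip_value([7, 9, 9, 9, 4, 7, 3]) -> 48  [called from main, line 27]
Log origins:
  1 — shape_report, line 8
  2 — update_gauge, line 2
  3 — shape_report, line 10
  4 — main, line 26
  5 — clip_value, line 15
  6 — clip_value, line 19
  7 — main, line 28
A correct fix: line 12: replace `-` with `*`.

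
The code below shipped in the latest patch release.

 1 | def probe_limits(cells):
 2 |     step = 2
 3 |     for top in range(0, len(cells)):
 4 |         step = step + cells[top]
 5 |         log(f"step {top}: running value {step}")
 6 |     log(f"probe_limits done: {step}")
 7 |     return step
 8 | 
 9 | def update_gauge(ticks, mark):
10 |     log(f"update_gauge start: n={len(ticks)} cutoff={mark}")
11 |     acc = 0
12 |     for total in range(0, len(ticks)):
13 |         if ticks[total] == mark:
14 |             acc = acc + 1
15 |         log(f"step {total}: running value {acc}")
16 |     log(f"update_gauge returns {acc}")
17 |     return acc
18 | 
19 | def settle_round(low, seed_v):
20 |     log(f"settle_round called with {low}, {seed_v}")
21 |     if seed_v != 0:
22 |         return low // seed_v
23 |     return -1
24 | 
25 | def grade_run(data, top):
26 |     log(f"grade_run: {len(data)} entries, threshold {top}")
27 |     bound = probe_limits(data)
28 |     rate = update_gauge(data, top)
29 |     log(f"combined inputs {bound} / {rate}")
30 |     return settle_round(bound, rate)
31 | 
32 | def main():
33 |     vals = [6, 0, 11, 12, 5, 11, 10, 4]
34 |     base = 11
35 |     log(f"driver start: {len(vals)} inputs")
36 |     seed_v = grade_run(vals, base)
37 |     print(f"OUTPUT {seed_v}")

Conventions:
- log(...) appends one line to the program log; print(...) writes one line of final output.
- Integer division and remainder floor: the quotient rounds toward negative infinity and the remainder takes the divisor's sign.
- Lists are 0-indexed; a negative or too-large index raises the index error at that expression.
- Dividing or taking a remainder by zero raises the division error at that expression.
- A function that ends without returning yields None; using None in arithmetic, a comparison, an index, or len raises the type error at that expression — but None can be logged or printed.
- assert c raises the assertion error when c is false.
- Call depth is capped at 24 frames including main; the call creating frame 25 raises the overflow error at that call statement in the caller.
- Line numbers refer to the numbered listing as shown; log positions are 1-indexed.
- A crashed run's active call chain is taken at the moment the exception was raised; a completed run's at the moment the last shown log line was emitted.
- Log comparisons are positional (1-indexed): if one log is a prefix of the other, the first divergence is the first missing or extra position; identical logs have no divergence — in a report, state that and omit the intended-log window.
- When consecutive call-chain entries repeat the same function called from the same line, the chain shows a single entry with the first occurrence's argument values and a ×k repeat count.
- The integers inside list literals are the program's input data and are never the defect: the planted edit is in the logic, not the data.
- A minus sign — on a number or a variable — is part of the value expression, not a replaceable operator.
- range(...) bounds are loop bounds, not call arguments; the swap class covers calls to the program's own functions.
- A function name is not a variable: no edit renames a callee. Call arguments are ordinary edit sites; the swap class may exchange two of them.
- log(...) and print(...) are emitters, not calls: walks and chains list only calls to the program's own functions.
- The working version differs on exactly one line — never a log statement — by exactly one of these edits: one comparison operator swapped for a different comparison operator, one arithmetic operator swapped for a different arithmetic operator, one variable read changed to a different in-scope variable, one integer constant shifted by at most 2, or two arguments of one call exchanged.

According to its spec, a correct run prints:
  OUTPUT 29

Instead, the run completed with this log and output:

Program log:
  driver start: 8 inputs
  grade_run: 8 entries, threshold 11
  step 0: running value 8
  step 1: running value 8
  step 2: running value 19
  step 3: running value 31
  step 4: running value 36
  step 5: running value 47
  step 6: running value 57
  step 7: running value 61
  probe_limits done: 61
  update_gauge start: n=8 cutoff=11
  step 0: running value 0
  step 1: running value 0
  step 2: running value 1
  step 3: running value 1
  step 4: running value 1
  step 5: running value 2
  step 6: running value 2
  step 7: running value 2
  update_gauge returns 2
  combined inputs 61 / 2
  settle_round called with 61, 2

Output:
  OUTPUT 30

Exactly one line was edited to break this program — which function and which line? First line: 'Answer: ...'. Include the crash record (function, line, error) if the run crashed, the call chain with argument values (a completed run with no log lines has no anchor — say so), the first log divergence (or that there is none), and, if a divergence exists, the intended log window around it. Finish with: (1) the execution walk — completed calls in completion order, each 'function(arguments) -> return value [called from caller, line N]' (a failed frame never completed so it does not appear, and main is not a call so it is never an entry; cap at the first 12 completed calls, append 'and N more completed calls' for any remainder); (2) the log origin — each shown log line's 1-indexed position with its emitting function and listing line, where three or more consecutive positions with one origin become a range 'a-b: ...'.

Answer: the defect is in probe_limits at line 2.
Key observation: The earliest visible damage is log position 3 — 'step 0: running value 8' rather than the intended 'step 0: running value 6'.
Call chain: main -> grade_run([6, 0, 11, 12, 5, 11, 10, 4], 11) (called at line 36) -> settle_round(61, 2) (called at line 30).
First divergence: position 3 — shown 'step 0: running value 8', intended 'step 0: running value 6'.
Intended log window:
  1: driver start: 8 inputs
  2: grade_run: 8 entries, threshold 11
  3: step 0: running value 6
  4: step 1: running value 6
Execution walk:
  probe_limits([6, 0, 11, 12, 5, 11, 10, 4]) -> 61  [called from grade_run, line 27]
  update_gauge([6, 0, 11, 12, 5, 11, 10, 4], 11) -> 2  [called from grade_run, line 28]
  settle_round(61, 2) -> 30  [called from grade_run, line 30]
  grade_run([6, 0, 11, 12, 5, 11, 10, 4], 11) -> 30  [called from main, line 36]
Log origin:
  1: from main, line 35
  2: from grade_run, line 26
  3-10: from probe_limits, line 5
  11: from probe_limits, line 6
  12: from update_gauge, line 10
  13-20: from update_gauge, line 15
  21: from update_gauge, line 16
  22: from grade_run, line 29
  23: from settle_round, line 20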